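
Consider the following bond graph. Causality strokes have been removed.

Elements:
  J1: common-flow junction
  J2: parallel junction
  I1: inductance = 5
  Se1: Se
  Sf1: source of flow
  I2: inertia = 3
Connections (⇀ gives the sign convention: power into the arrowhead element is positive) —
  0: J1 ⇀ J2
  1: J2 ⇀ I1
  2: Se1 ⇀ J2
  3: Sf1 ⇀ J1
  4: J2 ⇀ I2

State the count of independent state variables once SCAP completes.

2  (I1, I2 all integral)

b2 |J2  (Se1 fixes effort; stroke away)
b3 |Sf1  (source Sf1 imposes f)
b0 |J1  (J1: bond 3 brought flow, rest push out)
b1 |I1  (0-jn J2 has e-setter on 2)
b4 |I2  (common-e at J2 fixed by 2)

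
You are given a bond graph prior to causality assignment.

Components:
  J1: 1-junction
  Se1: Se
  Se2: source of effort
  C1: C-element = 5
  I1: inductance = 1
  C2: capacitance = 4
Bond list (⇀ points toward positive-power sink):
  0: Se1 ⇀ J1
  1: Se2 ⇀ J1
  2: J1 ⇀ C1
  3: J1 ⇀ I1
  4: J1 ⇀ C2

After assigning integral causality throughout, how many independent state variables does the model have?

3  (C1, C2, I1 all integral)

#0 stroke→J1  (source Se1 imposes e)
#1 stroke→J1  (Se2: effort source, stroke at far end)
#2 stroke→J1  (C1: C, integral causality)
#3 stroke→I1  (prefer integral on I1)
#4 stroke→J1  (J1: bond 3 brought flow, rest push out)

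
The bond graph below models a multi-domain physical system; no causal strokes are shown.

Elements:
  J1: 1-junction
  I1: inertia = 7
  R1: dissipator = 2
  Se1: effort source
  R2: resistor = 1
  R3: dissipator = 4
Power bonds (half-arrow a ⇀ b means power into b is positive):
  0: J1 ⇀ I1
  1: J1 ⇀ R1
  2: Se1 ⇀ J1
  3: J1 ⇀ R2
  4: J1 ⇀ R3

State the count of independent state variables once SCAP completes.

#2 →J1  (Se1 fixes effort; stroke away)
#0 →I1  (I1 integral (f out))
#1 →J1  (1-jn J1 has f-setter on 0)
#3 →J1  (J1: bond 0 brought flow, rest push out)
#4 →J1  (J1: bond 0 brought flow, rest push out)

1  (I1 all integral)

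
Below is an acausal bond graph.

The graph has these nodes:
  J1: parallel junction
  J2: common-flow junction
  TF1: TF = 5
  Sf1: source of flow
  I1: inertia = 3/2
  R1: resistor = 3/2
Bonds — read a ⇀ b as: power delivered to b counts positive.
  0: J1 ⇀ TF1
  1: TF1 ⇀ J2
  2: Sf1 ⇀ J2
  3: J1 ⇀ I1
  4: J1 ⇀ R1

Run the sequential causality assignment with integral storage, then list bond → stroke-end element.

b0 →TF1
b1 →J2
b2 →Sf1
b3 →I1
b4 →J1

β2 stroke→Sf1  (Sf1: flow source, stroke at near end)
β1 stroke→J2  (J2: bond 2 brought flow, rest push out)
β0 stroke→TF1  (through TF1, causality passes straight; one stroke at TF1)
β3 stroke→I1  (I1: I, integral causality)
β4 stroke→J1  (J1 needs exactly one e-in)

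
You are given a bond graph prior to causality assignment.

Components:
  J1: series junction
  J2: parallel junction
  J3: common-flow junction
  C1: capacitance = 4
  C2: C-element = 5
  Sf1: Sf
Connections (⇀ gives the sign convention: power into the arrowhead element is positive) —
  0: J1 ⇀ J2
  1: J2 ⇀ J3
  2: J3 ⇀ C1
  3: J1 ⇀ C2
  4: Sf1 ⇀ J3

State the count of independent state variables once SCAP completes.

bond 4 stroke→Sf1  (source Sf1 imposes f)
bond 1 stroke→J3  (J3: bond 4 brought flow, rest push out)
bond 2 stroke→J3  (J3 flow already set via bond 4)
bond 0 stroke→J2  (closing 0-jn rule on J2)
bond 3 stroke→J1  (common-f at J1 fixed by 0)

2  (C1, C2 all integral)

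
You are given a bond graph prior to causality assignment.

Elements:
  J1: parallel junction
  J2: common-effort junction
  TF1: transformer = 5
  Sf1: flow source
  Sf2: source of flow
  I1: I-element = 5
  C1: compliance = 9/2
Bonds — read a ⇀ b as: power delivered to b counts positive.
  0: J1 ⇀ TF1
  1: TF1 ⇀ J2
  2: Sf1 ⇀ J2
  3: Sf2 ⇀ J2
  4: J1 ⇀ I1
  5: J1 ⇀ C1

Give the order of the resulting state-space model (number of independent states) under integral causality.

bond 2 stroke at Sf1  (Sf1 fixes flow; stroke at Sf1)
bond 3 stroke at Sf2  (Sf2 fixes flow; stroke at Sf2)
bond 1 stroke at J2  (only one effort-in slot at J2)
bond 0 stroke at TF1  (TF1: transformer flips bond 1)
bond 4 stroke at I1  (I1 integral (f out))
bond 5 stroke at J1  (closing 0-jn rule on J1)

2  (C1, I1 all integral)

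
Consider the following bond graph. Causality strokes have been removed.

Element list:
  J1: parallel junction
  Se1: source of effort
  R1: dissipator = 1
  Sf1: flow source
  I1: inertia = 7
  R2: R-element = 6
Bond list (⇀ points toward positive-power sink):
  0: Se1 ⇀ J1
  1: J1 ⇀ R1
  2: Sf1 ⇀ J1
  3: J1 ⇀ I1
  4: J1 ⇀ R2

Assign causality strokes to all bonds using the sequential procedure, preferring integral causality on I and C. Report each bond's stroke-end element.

b0 stroke at J1
b1 stroke at R1
b2 stroke at Sf1
b3 stroke at I1
b4 stroke at R2

β0 →J1  (Se1 (Se) sets effort on bond)
β2 →Sf1  (Sf1 fixes flow; stroke at Sf1)
β1 →R1  (J1: bond 0 brought effort, rest push out)
β3 →I1  (J1: bond 0 brought effort, rest push out)
β4 →R2  (J1: bond 0 brought effort, rest push out)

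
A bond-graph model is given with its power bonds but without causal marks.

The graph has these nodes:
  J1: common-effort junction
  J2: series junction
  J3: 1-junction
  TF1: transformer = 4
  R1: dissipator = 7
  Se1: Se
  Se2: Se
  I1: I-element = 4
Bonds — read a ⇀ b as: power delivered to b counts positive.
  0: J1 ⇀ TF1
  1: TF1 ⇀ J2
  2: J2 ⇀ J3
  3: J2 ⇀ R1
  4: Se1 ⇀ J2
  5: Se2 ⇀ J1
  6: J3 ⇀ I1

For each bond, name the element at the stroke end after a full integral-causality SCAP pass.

#4 stroke→J2  (Se1 (Se) sets effort on bond)
#5 stroke→J1  (Se2 (Se) sets effort on bond)
#0 stroke→TF1  (common-e at J1 fixed by 5)
#1 stroke→J2  (TF1 one-in-one-out from 0)
#6 stroke→I1  (I1: I, integral causality)
#2 stroke→J3  (J3 flow already set via bond 6)
#3 stroke→J2  (J2 flow already set via bond 2)

b0 stroke at TF1
b1 stroke at J2
b2 stroke at J3
b3 stroke at J2
b4 stroke at J2
b5 stroke at J1
b6 stroke at I1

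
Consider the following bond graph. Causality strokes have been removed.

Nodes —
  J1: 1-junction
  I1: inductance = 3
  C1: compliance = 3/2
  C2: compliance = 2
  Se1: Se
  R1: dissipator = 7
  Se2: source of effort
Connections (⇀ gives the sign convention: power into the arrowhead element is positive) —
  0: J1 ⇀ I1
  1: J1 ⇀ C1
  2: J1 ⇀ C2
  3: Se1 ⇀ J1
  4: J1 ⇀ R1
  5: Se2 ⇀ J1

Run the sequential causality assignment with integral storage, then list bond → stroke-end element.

#3 stroke at J1  (source Se1 imposes e)
#5 stroke at J1  (Se2 fixes effort; stroke away)
#0 stroke at I1  (I1 integral (f out))
#1 stroke at J1  (J1: bond 0 brought flow, rest push out)
#2 stroke at J1  (J1 flow already set via bond 0)
#4 stroke at J1  (J1: bond 0 brought flow, rest push out)

#0 stroke at I1
#1 stroke at J1
#2 stroke at J1
#3 stroke at J1
#4 stroke at J1
#5 stroke at J1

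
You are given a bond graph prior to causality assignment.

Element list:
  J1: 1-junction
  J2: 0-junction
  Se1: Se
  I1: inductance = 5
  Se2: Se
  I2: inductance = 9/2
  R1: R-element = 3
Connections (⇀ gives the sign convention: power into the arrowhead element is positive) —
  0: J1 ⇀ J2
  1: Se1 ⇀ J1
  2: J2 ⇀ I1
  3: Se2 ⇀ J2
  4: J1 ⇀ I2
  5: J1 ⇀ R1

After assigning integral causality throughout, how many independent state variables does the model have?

2  (I1, I2 all integral)

#1 stroke→J1  (Se1: effort source, stroke at far end)
#3 stroke→J2  (Se2 (Se) sets effort on bond)
#0 stroke→J1  (J2: bond 3 brought effort, rest push out)
#2 stroke→I1  (J2 effort already set via bond 3)
#4 stroke→I2  (I2 outputs flow p/I2)
#5 stroke→J1  (common-f at J1 fixed by 4)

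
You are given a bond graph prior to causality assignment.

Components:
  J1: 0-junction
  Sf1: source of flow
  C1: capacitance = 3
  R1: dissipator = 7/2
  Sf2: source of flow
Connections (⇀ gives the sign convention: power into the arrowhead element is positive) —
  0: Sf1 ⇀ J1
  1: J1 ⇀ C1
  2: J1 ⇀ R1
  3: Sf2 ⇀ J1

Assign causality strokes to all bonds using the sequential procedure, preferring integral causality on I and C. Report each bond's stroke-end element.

β0 →Sf1  (source Sf1 imposes f)
β3 →Sf2  (Sf2: flow source, stroke at near end)
β1 →J1  (C1 outputs effort q/C1)
β2 →R1  (J1: bond 1 brought effort, rest push out)

#0 →Sf1
#1 →J1
#2 →R1
#3 →Sf2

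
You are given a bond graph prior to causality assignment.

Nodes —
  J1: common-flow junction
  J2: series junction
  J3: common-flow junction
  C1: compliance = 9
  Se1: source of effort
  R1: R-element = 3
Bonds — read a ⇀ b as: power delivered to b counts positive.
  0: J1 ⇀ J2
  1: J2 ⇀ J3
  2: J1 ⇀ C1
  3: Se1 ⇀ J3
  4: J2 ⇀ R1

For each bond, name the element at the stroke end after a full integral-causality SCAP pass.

b0 →J2
b1 →J2
b2 →J1
b3 →J3
b4 →R1

b3 |J3  (Se1 fixes effort; stroke away)
b1 |J2  (closing 1-jn rule on J3)
b2 |J1  (C1: C, integral causality)
b0 |J2  (closing 1-jn rule on J1)
b4 |R1  (J2 needs exactly one f-in)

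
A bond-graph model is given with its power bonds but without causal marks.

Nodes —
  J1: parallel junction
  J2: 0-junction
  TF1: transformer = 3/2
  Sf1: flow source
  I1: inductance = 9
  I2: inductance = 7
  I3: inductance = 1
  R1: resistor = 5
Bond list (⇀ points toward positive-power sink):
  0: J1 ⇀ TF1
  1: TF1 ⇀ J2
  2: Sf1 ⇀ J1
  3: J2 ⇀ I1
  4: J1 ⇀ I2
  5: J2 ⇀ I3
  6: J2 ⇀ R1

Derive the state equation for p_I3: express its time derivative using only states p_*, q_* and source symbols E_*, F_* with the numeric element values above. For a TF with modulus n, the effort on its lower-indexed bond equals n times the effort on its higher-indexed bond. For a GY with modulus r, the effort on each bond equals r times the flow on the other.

dp_I3/dt = 15*F_Sf1/2 - 5*p_I1/9 - 15*p_I2/14 - 5*p_I3

#2 stroke→Sf1  (Sf1 (Sf) sets flow on bond)
#3 stroke→I1  (I1: I, integral causality)
#4 stroke→I2  (I2 integral (f out))
#0 stroke→J1  (J1 needs exactly one e-in)
#1 stroke→TF1  (TF1: transformer flips bond 0)
#5 stroke→I3  (I3 integral (f out))
#6 stroke→J2  (only one effort-in slot at J2)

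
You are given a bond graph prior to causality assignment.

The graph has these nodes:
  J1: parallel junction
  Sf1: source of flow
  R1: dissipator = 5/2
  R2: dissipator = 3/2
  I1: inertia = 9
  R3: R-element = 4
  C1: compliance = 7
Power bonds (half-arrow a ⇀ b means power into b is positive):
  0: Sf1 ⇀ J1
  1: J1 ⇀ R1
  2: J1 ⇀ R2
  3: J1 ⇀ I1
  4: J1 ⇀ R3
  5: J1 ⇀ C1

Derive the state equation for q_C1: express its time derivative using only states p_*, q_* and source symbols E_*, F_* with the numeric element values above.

β0 stroke at Sf1  (source Sf1 imposes f)
β3 stroke at I1  (prefer integral on I1)
β5 stroke at J1  (C1 outputs effort q/C1)
β1 stroke at R1  (0-jn J1 has e-setter on 5)
β2 stroke at R2  (0-jn J1 has e-setter on 5)
β4 stroke at R3  (0-jn J1 has e-setter on 5)

dq_C1/dt = F_Sf1 - p_I1/9 - 79*q_C1/420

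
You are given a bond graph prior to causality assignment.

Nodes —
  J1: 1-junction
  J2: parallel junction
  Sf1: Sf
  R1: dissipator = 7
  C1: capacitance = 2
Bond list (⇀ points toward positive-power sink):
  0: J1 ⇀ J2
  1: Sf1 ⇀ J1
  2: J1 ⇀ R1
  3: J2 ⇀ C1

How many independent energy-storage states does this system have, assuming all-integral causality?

#1 stroke→Sf1  (Sf1 fixes flow; stroke at Sf1)
#0 stroke→J1  (common-f at J1 fixed by 1)
#2 stroke→J1  (1-jn J1 has f-setter on 1)
#3 stroke→J2  (only one effort-in slot at J2)

1  (C1 all integral)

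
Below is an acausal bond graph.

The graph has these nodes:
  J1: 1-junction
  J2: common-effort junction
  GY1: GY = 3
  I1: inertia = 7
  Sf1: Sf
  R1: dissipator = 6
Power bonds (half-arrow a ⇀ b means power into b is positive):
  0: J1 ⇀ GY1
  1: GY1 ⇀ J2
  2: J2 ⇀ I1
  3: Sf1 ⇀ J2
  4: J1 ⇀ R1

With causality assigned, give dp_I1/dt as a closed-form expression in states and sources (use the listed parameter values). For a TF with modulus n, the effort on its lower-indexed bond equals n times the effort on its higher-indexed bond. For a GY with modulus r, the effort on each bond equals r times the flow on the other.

β3 →Sf1  (Sf1 (Sf) sets flow on bond)
β2 →I1  (I1 integral (f out))
β1 →J2  (closing 0-jn rule on J2)
β0 →J1  (GY1 both-in/both-out from 1)
β4 →R1  (only one flow-in slot at J1)

dp_I1/dt = 3*F_Sf1/2 - 3*p_I1/14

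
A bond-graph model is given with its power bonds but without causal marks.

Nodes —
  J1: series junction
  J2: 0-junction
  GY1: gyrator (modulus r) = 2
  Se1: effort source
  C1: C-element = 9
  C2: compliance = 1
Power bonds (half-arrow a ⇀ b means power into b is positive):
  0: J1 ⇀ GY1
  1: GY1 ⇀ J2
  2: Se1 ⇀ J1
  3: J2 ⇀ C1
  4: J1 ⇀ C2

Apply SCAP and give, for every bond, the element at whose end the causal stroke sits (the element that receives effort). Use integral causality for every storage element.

b0 stroke at GY1
b1 stroke at GY1
b2 stroke at J1
b3 stroke at J2
b4 stroke at J1

bond 2 →J1  (Se1 fixes effort; stroke away)
bond 3 →J2  (C1: C, integral causality)
bond 1 →GY1  (J2: bond 3 brought effort, rest push out)
bond 0 →GY1  (GY1 both-in/both-out from 1)
bond 4 →J1  (common-f at J1 fixed by 0)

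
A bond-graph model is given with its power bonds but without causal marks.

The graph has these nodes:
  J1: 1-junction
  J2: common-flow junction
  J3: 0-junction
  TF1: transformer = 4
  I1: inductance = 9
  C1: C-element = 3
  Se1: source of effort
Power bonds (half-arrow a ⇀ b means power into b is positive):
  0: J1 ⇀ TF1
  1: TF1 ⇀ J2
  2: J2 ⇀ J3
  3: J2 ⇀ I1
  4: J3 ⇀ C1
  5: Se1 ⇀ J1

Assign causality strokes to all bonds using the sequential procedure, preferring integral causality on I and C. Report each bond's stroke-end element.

b0 stroke→TF1
b1 stroke→J2
b2 stroke→J2
b3 stroke→I1
b4 stroke→J3
b5 stroke→J1

b5 →J1  (Se1: effort source, stroke at far end)
b0 →TF1  (J1: last free bond brings flow in)
b1 →J2  (through TF1, causality passes straight; one stroke at TF1)
b3 →I1  (I1: I, integral causality)
b2 →J2  (1-jn J2 has f-setter on 3)
b4 →J3  (closing 0-jn rule on J3)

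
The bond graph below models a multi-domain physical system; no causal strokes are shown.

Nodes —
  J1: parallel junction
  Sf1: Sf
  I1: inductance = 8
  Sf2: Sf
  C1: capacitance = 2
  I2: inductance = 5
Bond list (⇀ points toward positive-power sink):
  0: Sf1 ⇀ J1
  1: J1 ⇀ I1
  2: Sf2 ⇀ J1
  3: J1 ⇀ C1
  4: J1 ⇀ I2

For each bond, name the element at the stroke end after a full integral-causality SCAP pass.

#0 stroke at Sf1
#1 stroke at I1
#2 stroke at Sf2
#3 stroke at J1
#4 stroke at I2

b0 stroke→Sf1  (source Sf1 imposes f)
b2 stroke→Sf2  (Sf2: flow source, stroke at near end)
b1 stroke→I1  (I1 integral (f out))
b3 stroke→J1  (prefer integral on C1)
b4 stroke→I2  (common-e at J1 fixed by 3)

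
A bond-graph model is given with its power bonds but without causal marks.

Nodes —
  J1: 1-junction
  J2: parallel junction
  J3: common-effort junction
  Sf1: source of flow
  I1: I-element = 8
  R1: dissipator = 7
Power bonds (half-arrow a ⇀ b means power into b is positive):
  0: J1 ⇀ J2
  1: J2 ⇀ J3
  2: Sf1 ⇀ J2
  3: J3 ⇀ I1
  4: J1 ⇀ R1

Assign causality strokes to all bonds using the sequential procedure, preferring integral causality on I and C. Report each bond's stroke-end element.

bond 0 |J2
bond 1 |J3
bond 2 |Sf1
bond 3 |I1
bond 4 |J1

b2 stroke→Sf1  (Sf1 fixes flow; stroke at Sf1)
b3 stroke→I1  (I1 outputs flow p/I1)
b1 stroke→J3  (J3: last free bond brings effort in)
b0 stroke→J2  (closing 0-jn rule on J2)
b4 stroke→J1  (J1 flow already set via bond 0)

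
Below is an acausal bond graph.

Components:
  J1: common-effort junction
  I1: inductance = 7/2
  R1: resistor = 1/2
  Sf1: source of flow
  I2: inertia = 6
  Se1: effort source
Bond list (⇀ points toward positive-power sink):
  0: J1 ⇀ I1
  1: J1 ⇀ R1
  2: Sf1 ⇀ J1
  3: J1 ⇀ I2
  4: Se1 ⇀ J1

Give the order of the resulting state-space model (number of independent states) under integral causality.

β2 |Sf1  (Sf1 (Sf) sets flow on bond)
β4 |J1  (Se1: effort source, stroke at far end)
β0 |I1  (J1: bond 4 brought effort, rest push out)
β1 |R1  (J1 effort already set via bond 4)
β3 |I2  (common-e at J1 fixed by 4)

2  (I1, I2 all integral)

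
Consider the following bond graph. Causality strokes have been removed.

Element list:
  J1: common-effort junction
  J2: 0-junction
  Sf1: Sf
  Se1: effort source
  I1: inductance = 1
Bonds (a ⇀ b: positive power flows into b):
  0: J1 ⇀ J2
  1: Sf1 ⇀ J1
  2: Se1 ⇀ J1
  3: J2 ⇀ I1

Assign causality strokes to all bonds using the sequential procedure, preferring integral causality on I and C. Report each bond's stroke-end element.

β0 |J2
β1 |Sf1
β2 |J1
β3 |I1

bond 1 stroke at Sf1  (Sf1 (Sf) sets flow on bond)
bond 2 stroke at J1  (Se1 (Se) sets effort on bond)
bond 0 stroke at J2  (J1: bond 2 brought effort, rest push out)
bond 3 stroke at I1  (J2 effort already set via bond 0)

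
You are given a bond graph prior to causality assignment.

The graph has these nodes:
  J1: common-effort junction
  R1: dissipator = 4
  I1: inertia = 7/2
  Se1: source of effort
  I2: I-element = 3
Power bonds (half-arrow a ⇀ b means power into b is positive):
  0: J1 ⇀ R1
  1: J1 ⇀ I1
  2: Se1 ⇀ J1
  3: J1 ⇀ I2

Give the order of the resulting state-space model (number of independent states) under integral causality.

2  (I1, I2 all integral)

#2 |J1  (source Se1 imposes e)
#0 |R1  (0-jn J1 has e-setter on 2)
#1 |I1  (0-jn J1 has e-setter on 2)
#3 |I2  (J1 effort already set via bond 2)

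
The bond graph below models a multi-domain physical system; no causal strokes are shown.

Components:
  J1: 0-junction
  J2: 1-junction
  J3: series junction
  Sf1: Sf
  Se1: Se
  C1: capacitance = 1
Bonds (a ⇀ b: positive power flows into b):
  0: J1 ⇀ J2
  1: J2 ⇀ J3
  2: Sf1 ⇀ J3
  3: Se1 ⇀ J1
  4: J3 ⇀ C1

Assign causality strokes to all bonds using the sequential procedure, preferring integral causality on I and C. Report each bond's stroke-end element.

b0 stroke→J2
b1 stroke→J3
b2 stroke→Sf1
b3 stroke→J1
b4 stroke→J3

β2 →Sf1  (Sf1 (Sf) sets flow on bond)
β3 →J1  (Se1 (Se) sets effort on bond)
β0 →J2  (J1 effort already set via bond 3)
β1 →J3  (J2 needs exactly one f-in)
β4 →J3  (common-f at J3 fixed by 2)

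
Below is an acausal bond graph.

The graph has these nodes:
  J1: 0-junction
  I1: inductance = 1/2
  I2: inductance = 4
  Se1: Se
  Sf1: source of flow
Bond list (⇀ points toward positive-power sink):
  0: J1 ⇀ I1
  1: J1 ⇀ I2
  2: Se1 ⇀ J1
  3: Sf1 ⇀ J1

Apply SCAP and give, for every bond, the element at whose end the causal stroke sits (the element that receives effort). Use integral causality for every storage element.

β2 stroke→J1  (source Se1 imposes e)
β3 stroke→Sf1  (source Sf1 imposes f)
β0 stroke→I1  (J1: bond 2 brought effort, rest push out)
β1 stroke→I2  (J1: bond 2 brought effort, rest push out)

b0 |I1
b1 |I2
b2 |J1
b3 |Sf1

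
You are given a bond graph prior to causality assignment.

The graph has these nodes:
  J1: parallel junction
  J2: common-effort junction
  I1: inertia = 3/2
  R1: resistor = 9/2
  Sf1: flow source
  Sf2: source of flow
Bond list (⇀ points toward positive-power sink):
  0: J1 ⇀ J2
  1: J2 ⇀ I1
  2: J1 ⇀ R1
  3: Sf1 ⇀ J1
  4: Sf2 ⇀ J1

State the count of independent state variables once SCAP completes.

1  (I1 all integral)

bond 3 →Sf1  (Sf1: flow source, stroke at near end)
bond 4 →Sf2  (Sf2 (Sf) sets flow on bond)
bond 1 →I1  (I1 outputs flow p/I1)
bond 0 →J2  (closing 0-jn rule on J2)
bond 2 →J1  (closing 0-jn rule on J1)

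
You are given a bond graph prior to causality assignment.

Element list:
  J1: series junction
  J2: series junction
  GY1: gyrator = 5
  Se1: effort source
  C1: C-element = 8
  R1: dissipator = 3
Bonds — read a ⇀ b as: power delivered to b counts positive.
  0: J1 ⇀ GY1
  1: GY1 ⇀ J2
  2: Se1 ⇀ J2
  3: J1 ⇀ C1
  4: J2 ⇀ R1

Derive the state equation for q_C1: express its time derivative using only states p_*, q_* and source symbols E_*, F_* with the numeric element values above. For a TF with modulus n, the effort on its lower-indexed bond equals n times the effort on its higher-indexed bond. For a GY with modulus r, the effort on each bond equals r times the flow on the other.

dq_C1/dt = -E_Se1/5 - 3*q_C1/200

β2 stroke→J2  (Se1 fixes effort; stroke away)
β3 stroke→J1  (C1 outputs effort q/C1)
β0 stroke→GY1  (J1 needs exactly one f-in)
β1 stroke→GY1  (GY1 both-in/both-out from 0)
β4 stroke→J2  (J2: bond 1 brought flow, rest push out)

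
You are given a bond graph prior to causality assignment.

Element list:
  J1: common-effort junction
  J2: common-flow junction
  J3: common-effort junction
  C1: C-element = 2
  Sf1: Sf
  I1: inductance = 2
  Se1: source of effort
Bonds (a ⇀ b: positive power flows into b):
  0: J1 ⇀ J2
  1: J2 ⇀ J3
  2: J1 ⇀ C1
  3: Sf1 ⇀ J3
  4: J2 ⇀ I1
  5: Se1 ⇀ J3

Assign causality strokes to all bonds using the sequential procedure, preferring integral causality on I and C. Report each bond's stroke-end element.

bond 3 →Sf1  (Sf1 fixes flow; stroke at Sf1)
bond 5 →J3  (source Se1 imposes e)
bond 1 →J2  (0-jn J3 has e-setter on 5)
bond 2 →J1  (C1 integral (e out))
bond 0 →J2  (0-jn J1 has e-setter on 2)
bond 4 →I1  (only one flow-in slot at J2)

β0 |J2
β1 |J2
β2 |J1
β3 |Sf1
β4 |I1
β5 |J3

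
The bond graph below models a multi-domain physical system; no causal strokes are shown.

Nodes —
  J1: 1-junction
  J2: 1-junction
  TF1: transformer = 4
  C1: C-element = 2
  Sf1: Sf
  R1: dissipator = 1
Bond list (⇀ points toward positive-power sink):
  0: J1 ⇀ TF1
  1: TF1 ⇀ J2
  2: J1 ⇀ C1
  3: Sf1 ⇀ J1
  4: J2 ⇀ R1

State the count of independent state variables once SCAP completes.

1  (C1 all integral)

bond 3 stroke at Sf1  (source Sf1 imposes f)
bond 0 stroke at J1  (common-f at J1 fixed by 3)
bond 2 stroke at J1  (1-jn J1 has f-setter on 3)
bond 1 stroke at TF1  (TF1: transformer flips bond 0)
bond 4 stroke at J2  (J2 flow already set via bond 1)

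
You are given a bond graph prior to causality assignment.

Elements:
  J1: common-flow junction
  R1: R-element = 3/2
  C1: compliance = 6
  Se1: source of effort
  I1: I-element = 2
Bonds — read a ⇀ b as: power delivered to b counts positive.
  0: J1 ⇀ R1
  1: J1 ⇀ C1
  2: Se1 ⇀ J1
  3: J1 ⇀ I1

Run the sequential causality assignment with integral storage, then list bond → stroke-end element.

bond 0 stroke at J1
bond 1 stroke at J1
bond 2 stroke at J1
bond 3 stroke at I1

#2 →J1  (Se1 fixes effort; stroke away)
#1 →J1  (C1: C, integral causality)
#3 →I1  (prefer integral on I1)
#0 →J1  (1-jn J1 has f-setter on 3)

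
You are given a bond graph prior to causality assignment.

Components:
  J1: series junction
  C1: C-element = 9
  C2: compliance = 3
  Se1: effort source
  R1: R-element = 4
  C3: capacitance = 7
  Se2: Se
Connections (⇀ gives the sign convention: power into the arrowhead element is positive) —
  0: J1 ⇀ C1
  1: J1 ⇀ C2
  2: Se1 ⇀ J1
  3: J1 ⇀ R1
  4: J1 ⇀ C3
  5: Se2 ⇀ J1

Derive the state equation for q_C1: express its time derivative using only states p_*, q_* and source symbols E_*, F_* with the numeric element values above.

dq_C1/dt = E_Se1/4 + E_Se2/4 - q_C1/36 - q_C2/12 - q_C3/28

#2 →J1  (Se1: effort source, stroke at far end)
#5 →J1  (Se2: effort source, stroke at far end)
#0 →J1  (prefer integral on C1)
#1 →J1  (prefer integral on C2)
#4 →J1  (prefer integral on C3)
#3 →R1  (only one flow-in slot at J1)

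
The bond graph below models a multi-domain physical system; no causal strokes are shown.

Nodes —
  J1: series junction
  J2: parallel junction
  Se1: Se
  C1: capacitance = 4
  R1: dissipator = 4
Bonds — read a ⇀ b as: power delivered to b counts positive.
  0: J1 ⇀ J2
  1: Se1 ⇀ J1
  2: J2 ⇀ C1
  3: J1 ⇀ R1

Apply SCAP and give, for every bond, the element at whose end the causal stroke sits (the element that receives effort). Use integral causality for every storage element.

β1 stroke at J1  (source Se1 imposes e)
β2 stroke at J2  (prefer integral on C1)
β0 stroke at J1  (0-jn J2 has e-setter on 2)
β3 stroke at R1  (only one flow-in slot at J1)

#0 stroke at J1
#1 stroke at J1
#2 stroke at J2
#3 stroke at R1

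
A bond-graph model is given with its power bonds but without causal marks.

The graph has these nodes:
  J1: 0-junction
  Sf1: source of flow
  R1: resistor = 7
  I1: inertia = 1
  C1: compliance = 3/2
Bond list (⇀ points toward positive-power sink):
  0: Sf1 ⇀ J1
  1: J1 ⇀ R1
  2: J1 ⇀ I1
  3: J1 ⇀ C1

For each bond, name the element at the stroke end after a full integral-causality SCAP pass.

β0 |Sf1  (Sf1 (Sf) sets flow on bond)
β2 |I1  (I1 integral (f out))
β3 |J1  (C1 outputs effort q/C1)
β1 |R1  (0-jn J1 has e-setter on 3)

bond 0 stroke at Sf1
bond 1 stroke at R1
bond 2 stroke at I1
bond 3 stroke at J1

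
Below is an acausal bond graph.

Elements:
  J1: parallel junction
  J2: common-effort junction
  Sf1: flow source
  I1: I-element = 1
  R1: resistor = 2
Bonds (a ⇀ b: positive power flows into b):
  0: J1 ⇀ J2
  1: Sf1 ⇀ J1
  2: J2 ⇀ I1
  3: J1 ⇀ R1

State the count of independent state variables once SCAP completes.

bond 1 →Sf1  (Sf1 (Sf) sets flow on bond)
bond 2 →I1  (prefer integral on I1)
bond 0 →J2  (only one effort-in slot at J2)
bond 3 →J1  (closing 0-jn rule on J1)

1  (I1 all integral)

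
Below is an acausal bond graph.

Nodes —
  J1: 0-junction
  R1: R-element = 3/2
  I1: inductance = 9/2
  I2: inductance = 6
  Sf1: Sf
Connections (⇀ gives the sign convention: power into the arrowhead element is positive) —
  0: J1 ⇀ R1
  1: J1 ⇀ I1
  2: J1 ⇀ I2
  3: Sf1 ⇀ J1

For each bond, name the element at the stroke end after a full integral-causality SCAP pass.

b0 →J1
b1 →I1
b2 →I2
b3 →Sf1

#3 stroke at Sf1  (Sf1 fixes flow; stroke at Sf1)
#1 stroke at I1  (I1 outputs flow p/I1)
#2 stroke at I2  (I2: I, integral causality)
#0 stroke at J1  (closing 0-jn rule on J1)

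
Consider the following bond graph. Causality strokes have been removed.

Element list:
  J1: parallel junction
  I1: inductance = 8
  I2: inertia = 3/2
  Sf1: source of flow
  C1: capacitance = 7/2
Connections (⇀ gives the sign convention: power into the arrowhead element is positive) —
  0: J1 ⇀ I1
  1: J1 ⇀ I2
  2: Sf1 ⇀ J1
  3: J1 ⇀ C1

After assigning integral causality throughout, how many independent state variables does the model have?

3  (C1, I1, I2 all integral)

bond 2 stroke at Sf1  (Sf1 fixes flow; stroke at Sf1)
bond 0 stroke at I1  (I1: I, integral causality)
bond 1 stroke at I2  (prefer integral on I2)
bond 3 stroke at J1  (only one effort-in slot at J1)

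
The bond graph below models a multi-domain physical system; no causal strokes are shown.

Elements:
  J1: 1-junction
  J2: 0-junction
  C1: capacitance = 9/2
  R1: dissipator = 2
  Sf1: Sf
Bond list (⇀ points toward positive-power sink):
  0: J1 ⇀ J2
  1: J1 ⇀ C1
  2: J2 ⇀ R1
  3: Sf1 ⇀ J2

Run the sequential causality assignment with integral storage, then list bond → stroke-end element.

bond 3 |Sf1  (Sf1 (Sf) sets flow on bond)
bond 1 |J1  (prefer integral on C1)
bond 0 |J2  (closing 1-jn rule on J1)
bond 2 |R1  (0-jn J2 has e-setter on 0)

b0 stroke at J2
b1 stroke at J1
b2 stroke at R1
b3 stroke at Sf1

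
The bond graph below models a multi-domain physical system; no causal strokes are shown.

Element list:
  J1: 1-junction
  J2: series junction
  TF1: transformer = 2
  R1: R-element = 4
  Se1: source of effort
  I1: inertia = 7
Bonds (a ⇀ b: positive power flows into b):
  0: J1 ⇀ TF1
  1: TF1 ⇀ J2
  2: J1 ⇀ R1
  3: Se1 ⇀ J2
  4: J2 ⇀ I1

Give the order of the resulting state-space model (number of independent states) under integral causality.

#3 |J2  (source Se1 imposes e)
#4 |I1  (I1 integral (f out))
#1 |J2  (J2: bond 4 brought flow, rest push out)
#0 |TF1  (through TF1, causality passes straight; one stroke at TF1)
#2 |J1  (J1 flow already set via bond 0)

1  (I1 all integral)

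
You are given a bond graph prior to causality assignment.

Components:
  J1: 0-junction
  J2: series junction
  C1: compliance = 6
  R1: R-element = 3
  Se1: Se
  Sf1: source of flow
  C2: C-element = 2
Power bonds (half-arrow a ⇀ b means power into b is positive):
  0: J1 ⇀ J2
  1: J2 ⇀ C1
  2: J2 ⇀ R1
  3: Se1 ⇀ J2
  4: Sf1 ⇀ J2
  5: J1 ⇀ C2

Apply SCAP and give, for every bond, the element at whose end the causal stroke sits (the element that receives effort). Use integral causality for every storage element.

#0 stroke at J2
#1 stroke at J2
#2 stroke at J2
#3 stroke at J2
#4 stroke at Sf1
#5 stroke at J1

β3 →J2  (source Se1 imposes e)
β4 →Sf1  (Sf1 fixes flow; stroke at Sf1)
β0 →J2  (1-jn J2 has f-setter on 4)
β1 →J2  (common-f at J2 fixed by 4)
β2 →J2  (common-f at J2 fixed by 4)
β5 →J1  (J1: last free bond brings effort in)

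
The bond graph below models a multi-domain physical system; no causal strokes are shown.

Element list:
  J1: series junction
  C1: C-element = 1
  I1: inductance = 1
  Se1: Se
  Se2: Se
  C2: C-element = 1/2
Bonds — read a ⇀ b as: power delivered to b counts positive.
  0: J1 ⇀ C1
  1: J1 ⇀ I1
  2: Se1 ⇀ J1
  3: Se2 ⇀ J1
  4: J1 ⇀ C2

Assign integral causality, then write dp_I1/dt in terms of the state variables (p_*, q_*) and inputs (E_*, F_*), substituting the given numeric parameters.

bond 2 →J1  (Se1 fixes effort; stroke away)
bond 3 →J1  (Se2 fixes effort; stroke away)
bond 0 →J1  (C1 outputs effort q/C1)
bond 1 →I1  (I1 integral (f out))
bond 4 →J1  (J1 flow already set via bond 1)

dp_I1/dt = E_Se1 + E_Se2 - q_C1 - 2*q_C2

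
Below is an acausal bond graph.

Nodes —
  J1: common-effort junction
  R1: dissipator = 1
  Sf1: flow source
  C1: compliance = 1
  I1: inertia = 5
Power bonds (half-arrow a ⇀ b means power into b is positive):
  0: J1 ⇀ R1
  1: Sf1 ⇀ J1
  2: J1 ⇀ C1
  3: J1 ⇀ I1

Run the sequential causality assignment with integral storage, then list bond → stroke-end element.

b0 |R1
b1 |Sf1
b2 |J1
b3 |I1

β1 stroke at Sf1  (Sf1 (Sf) sets flow on bond)
β2 stroke at J1  (C1 outputs effort q/C1)
β0 stroke at R1  (J1 effort already set via bond 2)
β3 stroke at I1  (0-jn J1 has e-setter on 2)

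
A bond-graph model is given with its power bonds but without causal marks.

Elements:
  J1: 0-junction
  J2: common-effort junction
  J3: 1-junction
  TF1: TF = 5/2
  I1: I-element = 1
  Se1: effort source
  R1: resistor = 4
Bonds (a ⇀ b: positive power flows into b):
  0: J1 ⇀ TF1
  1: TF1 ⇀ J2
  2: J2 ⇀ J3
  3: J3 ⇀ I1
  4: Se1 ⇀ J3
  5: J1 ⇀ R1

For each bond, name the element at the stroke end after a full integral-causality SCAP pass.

#4 |J3  (Se1: effort source, stroke at far end)
#3 |I1  (I1 integral (f out))
#2 |J3  (common-f at J3 fixed by 3)
#1 |J2  (only one effort-in slot at J2)
#0 |TF1  (TF1 one-in-one-out from 1)
#5 |J1  (only one effort-in slot at J1)

β0 →TF1
β1 →J2
β2 →J3
β3 →I1
β4 →J3
β5 →J1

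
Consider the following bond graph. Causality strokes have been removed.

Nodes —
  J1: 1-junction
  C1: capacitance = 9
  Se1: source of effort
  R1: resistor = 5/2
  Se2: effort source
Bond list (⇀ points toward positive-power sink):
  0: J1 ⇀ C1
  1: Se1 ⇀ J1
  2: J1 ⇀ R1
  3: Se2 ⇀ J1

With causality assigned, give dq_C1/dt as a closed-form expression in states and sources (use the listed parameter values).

dq_C1/dt = 2*E_Se1/5 + 2*E_Se2/5 - 2*q_C1/45

b1 stroke at J1  (Se1 (Se) sets effort on bond)
b3 stroke at J1  (source Se2 imposes e)
b0 stroke at J1  (C1: C, integral causality)
b2 stroke at R1  (only one flow-in slot at J1)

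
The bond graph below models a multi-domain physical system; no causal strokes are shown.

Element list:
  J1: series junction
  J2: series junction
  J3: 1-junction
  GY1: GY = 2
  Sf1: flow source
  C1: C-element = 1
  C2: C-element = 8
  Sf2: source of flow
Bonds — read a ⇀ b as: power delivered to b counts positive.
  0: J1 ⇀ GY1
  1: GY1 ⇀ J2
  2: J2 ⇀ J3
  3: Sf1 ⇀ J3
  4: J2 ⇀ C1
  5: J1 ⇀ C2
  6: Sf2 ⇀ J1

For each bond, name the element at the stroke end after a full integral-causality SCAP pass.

#0 →J1
#1 →J2
#2 →J3
#3 →Sf1
#4 →J2
#5 →J1
#6 →Sf2

#3 |Sf1  (Sf1 (Sf) sets flow on bond)
#6 |Sf2  (Sf2: flow source, stroke at near end)
#0 |J1  (1-jn J1 has f-setter on 6)
#5 |J1  (J1 flow already set via bond 6)
#2 |J3  (J3: bond 3 brought flow, rest push out)
#1 |J2  (GY1: gyrator matches bond 0)
#4 |J2  (J2: bond 2 brought flow, rest push out)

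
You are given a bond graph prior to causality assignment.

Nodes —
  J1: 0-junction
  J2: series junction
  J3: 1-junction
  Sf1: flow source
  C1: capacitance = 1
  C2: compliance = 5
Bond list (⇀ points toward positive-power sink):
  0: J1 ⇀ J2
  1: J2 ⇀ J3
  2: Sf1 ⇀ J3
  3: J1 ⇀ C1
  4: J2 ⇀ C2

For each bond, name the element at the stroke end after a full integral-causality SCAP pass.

#2 |Sf1  (Sf1: flow source, stroke at near end)
#1 |J3  (J3: bond 2 brought flow, rest push out)
#0 |J2  (J2 flow already set via bond 1)
#4 |J2  (1-jn J2 has f-setter on 1)
#3 |J1  (closing 0-jn rule on J1)

b0 stroke→J2
b1 stroke→J3
b2 stroke→Sf1
b3 stroke→J1
b4 stroke→J2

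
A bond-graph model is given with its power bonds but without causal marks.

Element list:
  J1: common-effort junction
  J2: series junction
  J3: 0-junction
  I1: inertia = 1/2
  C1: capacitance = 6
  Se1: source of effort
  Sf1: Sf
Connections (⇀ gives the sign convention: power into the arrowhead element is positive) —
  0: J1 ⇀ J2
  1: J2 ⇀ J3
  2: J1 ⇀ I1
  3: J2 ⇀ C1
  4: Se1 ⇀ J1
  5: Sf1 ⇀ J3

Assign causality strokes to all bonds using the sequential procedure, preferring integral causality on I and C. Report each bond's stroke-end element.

#0 stroke at J2
#1 stroke at J3
#2 stroke at I1
#3 stroke at J2
#4 stroke at J1
#5 stroke at Sf1

#4 stroke at J1  (Se1: effort source, stroke at far end)
#5 stroke at Sf1  (Sf1 fixes flow; stroke at Sf1)
#0 stroke at J2  (0-jn J1 has e-setter on 4)
#2 stroke at I1  (0-jn J1 has e-setter on 4)
#1 stroke at J3  (J3 needs exactly one e-in)
#3 stroke at J2  (J2: bond 1 brought flow, rest push out)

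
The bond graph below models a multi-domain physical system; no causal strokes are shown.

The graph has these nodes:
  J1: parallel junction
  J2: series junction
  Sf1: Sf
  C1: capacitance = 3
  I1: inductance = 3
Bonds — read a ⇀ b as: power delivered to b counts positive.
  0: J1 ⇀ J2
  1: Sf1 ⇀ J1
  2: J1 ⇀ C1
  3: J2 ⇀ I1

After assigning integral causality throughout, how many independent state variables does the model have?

#1 →Sf1  (Sf1 (Sf) sets flow on bond)
#2 →J1  (C1 integral (e out))
#0 →J2  (common-e at J1 fixed by 2)
#3 →I1  (J2: last free bond brings flow in)

2  (C1, I1 all integral)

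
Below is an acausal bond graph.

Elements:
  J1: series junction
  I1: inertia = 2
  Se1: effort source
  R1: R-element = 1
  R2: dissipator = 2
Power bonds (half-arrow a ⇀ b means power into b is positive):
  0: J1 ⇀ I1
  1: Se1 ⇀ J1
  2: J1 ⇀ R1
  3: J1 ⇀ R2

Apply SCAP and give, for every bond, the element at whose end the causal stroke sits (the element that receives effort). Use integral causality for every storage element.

β1 stroke at J1  (source Se1 imposes e)
β0 stroke at I1  (I1 outputs flow p/I1)
β2 stroke at J1  (J1: bond 0 brought flow, rest push out)
β3 stroke at J1  (common-f at J1 fixed by 0)

#0 →I1
#1 →J1
#2 →J1
#3 →J1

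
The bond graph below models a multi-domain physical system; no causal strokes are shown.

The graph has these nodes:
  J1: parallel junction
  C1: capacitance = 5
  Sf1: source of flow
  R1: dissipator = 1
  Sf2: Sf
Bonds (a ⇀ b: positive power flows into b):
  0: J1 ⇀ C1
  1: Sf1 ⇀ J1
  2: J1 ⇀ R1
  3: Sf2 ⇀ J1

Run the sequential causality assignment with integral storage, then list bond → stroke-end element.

bond 1 →Sf1  (Sf1 fixes flow; stroke at Sf1)
bond 3 →Sf2  (Sf2 fixes flow; stroke at Sf2)
bond 0 →J1  (prefer integral on C1)
bond 2 →R1  (0-jn J1 has e-setter on 0)

b0 stroke→J1
b1 stroke→Sf1
b2 stroke→R1
b3 stroke→Sf2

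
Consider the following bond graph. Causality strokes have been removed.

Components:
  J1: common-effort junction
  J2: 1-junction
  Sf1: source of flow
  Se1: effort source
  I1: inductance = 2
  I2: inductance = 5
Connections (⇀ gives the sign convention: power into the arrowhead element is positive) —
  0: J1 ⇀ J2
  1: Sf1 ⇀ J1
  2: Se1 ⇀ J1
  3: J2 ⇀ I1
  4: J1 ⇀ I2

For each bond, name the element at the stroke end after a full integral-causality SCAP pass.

β1 stroke→Sf1  (source Sf1 imposes f)
β2 stroke→J1  (Se1 fixes effort; stroke away)
β0 stroke→J2  (common-e at J1 fixed by 2)
β4 stroke→I2  (common-e at J1 fixed by 2)
β3 stroke→I1  (J2 needs exactly one f-in)

bond 0 →J2
bond 1 →Sf1
bond 2 →J1
bond 3 →I1
bond 4 →I2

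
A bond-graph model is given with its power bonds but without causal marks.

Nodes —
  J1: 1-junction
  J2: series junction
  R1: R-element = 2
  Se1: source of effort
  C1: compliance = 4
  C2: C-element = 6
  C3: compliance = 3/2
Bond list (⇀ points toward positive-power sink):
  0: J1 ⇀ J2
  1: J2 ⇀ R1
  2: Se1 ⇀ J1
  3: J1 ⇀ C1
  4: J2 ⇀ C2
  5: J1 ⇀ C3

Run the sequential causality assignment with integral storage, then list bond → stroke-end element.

b0 stroke at J2
b1 stroke at R1
b2 stroke at J1
b3 stroke at J1
b4 stroke at J2
b5 stroke at J1

b2 stroke at J1  (Se1 (Se) sets effort on bond)
b3 stroke at J1  (C1: C, integral causality)
b4 stroke at J2  (C2 outputs effort q/C2)
b5 stroke at J1  (C3 outputs effort q/C3)
b0 stroke at J2  (J1 needs exactly one f-in)
b1 stroke at R1  (J2: last free bond brings flow in)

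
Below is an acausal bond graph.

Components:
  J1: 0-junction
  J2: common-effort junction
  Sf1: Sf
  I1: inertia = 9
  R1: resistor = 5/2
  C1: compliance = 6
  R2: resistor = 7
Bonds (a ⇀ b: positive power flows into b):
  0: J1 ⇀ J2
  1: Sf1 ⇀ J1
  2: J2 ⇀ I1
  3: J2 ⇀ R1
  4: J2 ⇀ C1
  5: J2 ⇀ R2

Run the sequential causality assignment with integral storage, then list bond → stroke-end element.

b0 stroke at J1
b1 stroke at Sf1
b2 stroke at I1
b3 stroke at R1
b4 stroke at J2
b5 stroke at R2

β1 →Sf1  (Sf1 (Sf) sets flow on bond)
β0 →J1  (J1 needs exactly one e-in)
β2 →I1  (prefer integral on I1)
β4 →J2  (C1 outputs effort q/C1)
β3 →R1  (J2: bond 4 brought effort, rest push out)
β5 →R2  (0-jn J2 has e-setter on 4)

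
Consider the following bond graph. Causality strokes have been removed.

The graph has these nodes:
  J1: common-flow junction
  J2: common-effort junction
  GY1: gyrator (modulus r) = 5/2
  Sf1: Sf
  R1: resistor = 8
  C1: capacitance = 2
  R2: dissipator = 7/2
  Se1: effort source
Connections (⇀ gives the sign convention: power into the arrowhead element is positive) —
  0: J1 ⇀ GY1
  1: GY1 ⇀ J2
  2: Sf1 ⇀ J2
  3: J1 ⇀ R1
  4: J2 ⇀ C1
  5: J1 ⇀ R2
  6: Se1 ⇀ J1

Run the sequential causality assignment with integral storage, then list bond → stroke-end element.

bond 2 |Sf1  (Sf1: flow source, stroke at near end)
bond 6 |J1  (source Se1 imposes e)
bond 4 |J2  (C1: C, integral causality)
bond 1 |GY1  (J2: bond 4 brought effort, rest push out)
bond 0 |GY1  (GY GY1: same side as bond 1)
bond 3 |J1  (J1 flow already set via bond 0)
bond 5 |J1  (1-jn J1 has f-setter on 0)

#0 →GY1
#1 →GY1
#2 →Sf1
#3 →J1
#4 →J2
#5 →J1
#6 →J1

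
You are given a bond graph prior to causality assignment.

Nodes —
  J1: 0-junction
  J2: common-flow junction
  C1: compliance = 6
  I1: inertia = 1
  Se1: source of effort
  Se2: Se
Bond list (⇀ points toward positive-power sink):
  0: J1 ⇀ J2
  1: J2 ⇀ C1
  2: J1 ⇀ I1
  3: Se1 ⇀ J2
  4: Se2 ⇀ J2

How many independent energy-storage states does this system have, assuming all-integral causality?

β3 |J2  (Se1 (Se) sets effort on bond)
β4 |J2  (source Se2 imposes e)
β1 |J2  (C1: C, integral causality)
β0 |J1  (only one flow-in slot at J2)
β2 |I1  (common-e at J1 fixed by 0)

2  (C1, I1 all integral)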